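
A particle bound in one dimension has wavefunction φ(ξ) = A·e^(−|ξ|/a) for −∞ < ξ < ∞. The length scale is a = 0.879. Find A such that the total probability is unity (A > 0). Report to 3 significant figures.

Require ∫ |φ|² dξ = 1 over the whole domain.
∫|φ|² dξ = A²·(a).
Hence A² = 1/[a].
Plugging in a = 0.879 yields A = 1.067.

A ≈ 1.07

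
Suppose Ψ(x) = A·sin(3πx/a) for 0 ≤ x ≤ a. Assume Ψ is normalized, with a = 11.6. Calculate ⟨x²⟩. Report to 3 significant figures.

By definition ⟨x²⟩ = ∫ x^2 |Ψ(x)|² dx.
The ratio of the moment integral to the normalization integral gives ⟨x²⟩ = -a^2/(18·π^2) + a^2/3.
With a = 11.6, ⟨x^2⟩ = 44.10.

⟨x^2⟩ ≈ 44.1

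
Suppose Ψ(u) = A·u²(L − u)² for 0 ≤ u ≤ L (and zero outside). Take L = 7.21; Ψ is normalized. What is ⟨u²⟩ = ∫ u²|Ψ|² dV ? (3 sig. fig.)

⟨u^2⟩ ≈ 14.2

⟨u²⟩ = ∫ u^2 |Ψ|² du over the full domain.
The ratio of the moment integral to the normalization integral gives ⟨u²⟩ = 3·L^2/11.
With L = 7.21, ⟨u^2⟩ = 14.18.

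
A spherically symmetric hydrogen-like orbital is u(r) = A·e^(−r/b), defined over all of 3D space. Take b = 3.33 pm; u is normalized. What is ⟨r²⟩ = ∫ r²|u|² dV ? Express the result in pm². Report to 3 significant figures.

By definition ⟨r²⟩ = ∫ r^2 |u(r)|² 4πr² dr.
The ratio of the moment integral to the normalization integral gives ⟨r²⟩ = 3·b^2.
With b = 3.33, ⟨r^2⟩ = 33.27.

⟨r^2⟩ ≈ 33.3 pm^2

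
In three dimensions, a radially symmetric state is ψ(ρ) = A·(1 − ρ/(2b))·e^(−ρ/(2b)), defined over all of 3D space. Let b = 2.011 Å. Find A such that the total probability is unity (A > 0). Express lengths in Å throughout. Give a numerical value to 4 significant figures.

A ≈ 0.06995 Å^(-3/2)

We need A² ∫|f|² 4πρ² dρ = 1, taking the integral from 0 to ∞.
In 3D with spherical symmetry the volume element is 4πρ² dρ.
Carrying out the integral gives A² · 8·π·b^3.
Hence A² = 1/[8·π·b^3].
Substituting b = 2.011 gives A² = 0.0048924, so A = 0.069946.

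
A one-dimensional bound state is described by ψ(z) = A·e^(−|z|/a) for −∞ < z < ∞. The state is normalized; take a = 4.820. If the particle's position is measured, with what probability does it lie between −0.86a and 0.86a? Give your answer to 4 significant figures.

P = ∫_{−0.86a}^{0.86a} |ψ(z)|² dz.
With A² fixed by ∫|ψ|² = 1, i.e. A² = (a)^(−1), substitute and integrate.
Both integrals are even about z = 0, so only the z ≥ 0 halves are needed (the factors of 2 cancel). Let u = z/a; then A² and the length scale cancel, so P = ∫_{0}^{0.86} e^(-2·u) du ÷ ∫_{0}^{∞} e^(-2·u) du.
With ∫ e^(-2·u) du = -e^(-2·u)/2 + C, the region integral is 1/2 - e^(-43/25)/2 and the full one is 1/2.
Evaluating gives P = 0.82093.

P ≈ 0.8209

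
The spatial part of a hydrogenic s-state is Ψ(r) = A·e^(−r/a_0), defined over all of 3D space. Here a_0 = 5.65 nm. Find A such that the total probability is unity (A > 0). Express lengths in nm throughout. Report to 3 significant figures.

Normalization requires ∫|Ψ|² 4πr² dr = 1, integrated from 0 to ∞.
In 3D with spherical symmetry the volume element is 4πr² dr.
With ∫₀^∞ r^2 e^(−αr) dr = 2!/α^3, carrying out the integral gives A² · π·a_0^3.
Setting this equal to 1 gives A² = 1/(π·a_0^3).
With a_0 = 5.65: A² = 0.001765 and A = 0.04201.

A ≈ 0.0420 nm^(-3/2)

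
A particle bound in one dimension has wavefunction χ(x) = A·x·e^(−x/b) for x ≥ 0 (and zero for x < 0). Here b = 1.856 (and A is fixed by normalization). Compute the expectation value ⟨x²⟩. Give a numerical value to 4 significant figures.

⟨x^2⟩ ≈ 10.33

The expectation value is the |χ|²-weighted average of x^2: ∫ x^2|χ|² dx.
Since the A² factors cancel between numerator and denominator, ⟨x²⟩ = 3·b^2.
With b = 1.856, ⟨x^2⟩ = 10.334.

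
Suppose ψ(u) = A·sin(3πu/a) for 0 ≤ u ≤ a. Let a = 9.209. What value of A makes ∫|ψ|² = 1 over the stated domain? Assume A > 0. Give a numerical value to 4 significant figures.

We need A² ∫|f|² du = 1, taking the integral from 0 to a.
Carrying out the integral gives A² · a/2.
So A² = (a/2)^(−1).
With a = 9.209: A² = 0.21718 and A = 0.46602.

A ≈ 0.4660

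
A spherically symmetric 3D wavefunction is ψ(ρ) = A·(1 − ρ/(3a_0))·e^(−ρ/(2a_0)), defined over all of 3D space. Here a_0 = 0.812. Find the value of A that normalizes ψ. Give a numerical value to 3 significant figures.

We need A² ∫|f|² 4πρ² dρ = 1, taking the integral from 0 to ∞.
In 3D with spherical symmetry the volume element is 4πρ² dρ.
With ∫₀^∞ ρ^4 e^(−αρ) dρ = 4!/α^5, the integral (without the A² prefactor) comes out to 8·π·a_0^3/3.
So A² = (8·π·a_0^3/3)^(−1).
Substituting a_0 = 0.812 gives A² = 0.2230, so A = 0.4722.

A ≈ 0.472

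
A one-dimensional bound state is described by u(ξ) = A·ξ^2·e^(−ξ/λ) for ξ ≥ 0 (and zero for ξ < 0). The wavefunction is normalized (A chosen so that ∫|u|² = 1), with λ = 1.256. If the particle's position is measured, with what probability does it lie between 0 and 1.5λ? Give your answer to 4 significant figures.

P = ∫_{0}^{1.5λ} |u(ξ)|² dξ.
The normalization integral ∫|u|²dξ over the whole domain equals 3·λ^5/4·A², and A² cancels in the ratio.
Substituting t = ξ/λ, A² and the length scale cancel in the ratio: P = ∫_{0}^{1.5} t^4·e^(-2·t) dt / ∫_{0}^{∞} t^4·e^(-2·t) dt.
Using ∫ t^4·e^(-2·t) dt = -(t^4/2 + t^3 + 3·t^2/2 + 3·t/2 + 3/4)·e^(-2·t), the numerator is 3/4 - 393·e^(-3)/32 and the denominator is 3/4.
The result is P = 0.18474.

P ≈ 0.1847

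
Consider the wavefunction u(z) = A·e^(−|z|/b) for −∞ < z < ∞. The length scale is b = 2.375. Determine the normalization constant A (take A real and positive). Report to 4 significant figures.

A ≈ 0.6489

Require ∫ |u|² dz = 1 over the whole domain.
Using ∫₀^∞ zⁿ e^(−αz) dz = n!/αⁿ⁺¹, ∫|u|² dz = A²·(b).
Setting this equal to 1 gives A² = 1/(b).
Substituting b = 2.375 gives A² = 0.42105, so A = 0.64889.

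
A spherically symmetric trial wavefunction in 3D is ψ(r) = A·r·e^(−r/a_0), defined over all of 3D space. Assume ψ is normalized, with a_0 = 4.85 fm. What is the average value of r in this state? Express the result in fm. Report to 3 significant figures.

⟨r⟩ ≈ 12.1 fm

⟨r⟩ = ∫ r |ψ|² 4πr² dr over the full domain.
With ∫₀^∞ r^5 e^(−αr) dr = 5!/α^6, since the A² factors cancel between numerator and denominator, ⟨r⟩ = 5·a_0/2.
Putting a_0 = 4.85 gives 12.13.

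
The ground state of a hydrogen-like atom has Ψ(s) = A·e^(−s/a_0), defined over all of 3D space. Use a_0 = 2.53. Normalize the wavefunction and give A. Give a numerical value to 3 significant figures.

A ≈ 0.140

The normalization condition is ∫|Ψ|² 4πs² ds = 1 from 0 to ∞.
Carrying out the integral gives A² · π·a_0^3.
Hence A² = 1/[π·a_0^3].
Plugging in a_0 = 2.53 yields A = 0.1402.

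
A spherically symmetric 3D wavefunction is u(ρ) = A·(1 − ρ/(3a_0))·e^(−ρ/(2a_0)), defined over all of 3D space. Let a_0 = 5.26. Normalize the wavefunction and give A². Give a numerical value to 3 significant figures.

A^2 ≈ 0.000820

Normalization requires ∫|u|² 4πρ² dρ = 1, integrated from 0 to ∞.
(Spherical symmetry: dV = 4πρ² dρ.)
Carrying out the integral gives A² · 8·π·a_0^3/3.
So A² = (8·π·a_0^3/3)^(−1).
Plugging in a_0 = 5.26 yields A = 0.02864.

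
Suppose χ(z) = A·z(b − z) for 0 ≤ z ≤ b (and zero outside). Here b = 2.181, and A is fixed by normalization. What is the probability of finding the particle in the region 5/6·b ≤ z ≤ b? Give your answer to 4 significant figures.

P ≈ 0.03549

P = ∫_{5/6·b}^{b} |χ(z)|² dz.
Since A² = 1/(b^5/30), this is the region integral divided by the full normalization integral.
In terms of u = z/b (A² and the length scale cancel between numerator and denominator), P = [∫_{5/6}^{1} u^2·(1 - u)^2 du] / [∫_{0}^{1} u^2·(1 - u)^2 du].
With ∫ u^2·(1 - u)^2 du = u^3·(6·u^2 - 15·u + 10)/30 + C, the region integral is ≈ 0.00118313 and the full one is 1/30.
This works out to P = 23/648.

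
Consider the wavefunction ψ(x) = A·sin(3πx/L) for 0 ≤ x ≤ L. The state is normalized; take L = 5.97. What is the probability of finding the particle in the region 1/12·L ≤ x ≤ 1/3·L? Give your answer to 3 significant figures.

P ≈ 0.303

The probability is P = ∫ |ψ|² dx over [1/12·L, 1/3·L].
Since A² = 1/(L/2), this is the region integral divided by the full normalization integral.
In terms of u = x/L (A² and the length scale cancel between numerator and denominator), P = [∫_{1/12}^{1/3} sin(3·π·u)^2 du] / [∫_{0}^{1} sin(3·π·u)^2 du].
With ∫ sin(3·π·u)^2 du = u/2 - sin(6·π·u)/(12·π) + C, the region integral is 1/(12·π) + 1/8 and the full one is 1/2.
This works out to P = (2 + 3·π)/(12·π).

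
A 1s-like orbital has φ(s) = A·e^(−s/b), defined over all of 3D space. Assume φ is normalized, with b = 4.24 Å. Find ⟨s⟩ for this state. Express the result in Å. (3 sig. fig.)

⟨s⟩ ≈ 6.36 Å

By definition ⟨s⟩ = ∫ s |φ(s)|² 4πs² ds.
Evaluating both integrals, ⟨s⟩ = 3·b/2.
Putting b = 4.24 gives 6.360.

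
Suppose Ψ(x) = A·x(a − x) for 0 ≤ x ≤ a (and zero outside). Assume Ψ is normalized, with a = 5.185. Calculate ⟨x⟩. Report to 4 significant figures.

⟨x⟩ ≈ 2.593

⟨x⟩ = ∫ x |Ψ|² dx over the full domain.
Expanding the polynomial and integrating term by term, since the A² factors cancel between numerator and denominator, ⟨x⟩ = a/2.
Putting a = 5.185 gives 2.5925.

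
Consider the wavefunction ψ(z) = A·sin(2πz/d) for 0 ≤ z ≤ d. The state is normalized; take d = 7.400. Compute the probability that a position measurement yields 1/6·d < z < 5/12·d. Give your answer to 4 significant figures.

P ≈ 0.3878

P = ∫_{1/6·d}^{5/12·d} |ψ(z)|² dz.
Since A² = 1/(d/2), this is the region integral divided by the full normalization integral.
Substituting u = z/d, A² and the length scale cancel in the ratio: P = ∫_{1/6}^{5/12} sin(2·π·u)^2 du / ∫_{0}^{1} sin(2·π·u)^2 du.
An antiderivative of sin(2·π·u)^2 is u/2 - sin(4·π·u)/(8·π); evaluating from 1/6 to 5/12 gives √(3)/(8·π) + 1/8, while the full integral is 1/2.
Evaluating gives P = (√(3) + π)/(4·π).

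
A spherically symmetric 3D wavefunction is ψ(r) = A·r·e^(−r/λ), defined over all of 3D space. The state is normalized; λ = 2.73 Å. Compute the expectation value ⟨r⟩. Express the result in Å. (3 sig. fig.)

⟨r⟩ = ∫ r |ψ|² 4πr² dr over the full domain.
The ratio of the moment integral to the normalization integral gives ⟨r⟩ = 5·λ/2.
With λ = 2.73, ⟨r⟩ = 6.825.

⟨r⟩ ≈ 6.83 Å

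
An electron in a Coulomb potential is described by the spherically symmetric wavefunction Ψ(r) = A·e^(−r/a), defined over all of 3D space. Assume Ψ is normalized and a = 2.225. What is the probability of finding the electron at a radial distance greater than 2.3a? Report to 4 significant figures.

P ≈ 0.1626

With dV = 4πr²dr, the probability is ∫|Ψ|² dV over r > 2.3a.
The full normalization integral is A²·[π·a^3] = 1, fixing A².
Substituting u = r/a, A², 4π and the length scale all cancel in the ratio: P = ∫_{2.3}^{∞} u^2·e^(-2·u) du / ∫_{0}^{∞} u^2·e^(-2·u) du.
With ∫ u^2·e^(-2·u) du = -(2·u^2 + 2·u + 1)·e^(-2·u)/4 + C, the region integral is 809·e^(-23/5)/200 and the full one is 1/4.
Taking the ratio yields P = 0.16264.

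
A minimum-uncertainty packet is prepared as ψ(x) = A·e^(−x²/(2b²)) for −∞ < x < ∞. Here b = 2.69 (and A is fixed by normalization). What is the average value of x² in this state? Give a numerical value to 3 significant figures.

⟨x^2⟩ ≈ 3.62

By definition ⟨x²⟩ = ∫ x^2 |ψ(x)|² dx.
Since the A² factors cancel between numerator and denominator, ⟨x²⟩ = b^2/2.
Putting b = 2.69 gives 3.618.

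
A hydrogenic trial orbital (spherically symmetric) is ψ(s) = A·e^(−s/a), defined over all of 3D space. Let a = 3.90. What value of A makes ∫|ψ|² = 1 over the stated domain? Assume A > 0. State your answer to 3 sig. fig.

Require ∫ |ψ|² 4πs² ds = 1 over the whole domain.
(Spherical symmetry: dV = 4πs² ds.)
∫|ψ|² 4πs² ds = A²·(π·a^3).
Setting this equal to 1 gives A² = 1/(π·a^3).
Substituting a = 3.90 gives A² = 0.005366, so A = 0.07325.

A ≈ 0.0733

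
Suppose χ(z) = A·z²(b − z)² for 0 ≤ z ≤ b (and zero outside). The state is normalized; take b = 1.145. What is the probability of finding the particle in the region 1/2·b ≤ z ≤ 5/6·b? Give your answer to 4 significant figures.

P ≈ 0.4910

|χ|² is the probability density, so P = ∫_{1/2·b}^{5/6·b} |χ|² dz.
Since A² = 1/(b^9/630), this is the region integral divided by the full normalization integral.
In terms of u = z/b (A² and the length scale cancel between numerator and denominator), P = [∫_{1/2}^{5/6} u^4·(1 - u)^4 du] / [∫_{0}^{1} u^4·(1 - u)^4 du].
An antiderivative of u^4·(1 - u)^4 is u^5·(70·u^4 - 315·u^3 + 540·u^2 - 420·u + 126)/630; evaluating from 1/2 to 5/6 gives ≈ 0.000779444, while the full integral is 1/630.
Evaluating gives P = 0.49105.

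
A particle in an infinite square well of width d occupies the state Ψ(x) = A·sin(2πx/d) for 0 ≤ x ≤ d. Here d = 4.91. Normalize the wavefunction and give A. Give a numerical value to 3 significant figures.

Normalization requires ∫|Ψ|² dx = 1, integrated from 0 to d.
Using sin²θ = (1 − cos 2θ)/2, the integral (without the A² prefactor) comes out to d/2.
Setting this equal to 1 gives A² = 1/(d/2).
Plugging in d = 4.91 yields A = 0.6382.

A ≈ 0.638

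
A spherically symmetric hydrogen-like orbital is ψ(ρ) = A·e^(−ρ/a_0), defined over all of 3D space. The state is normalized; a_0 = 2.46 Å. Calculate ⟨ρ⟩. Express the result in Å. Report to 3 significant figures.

⟨ρ⟩ ≈ 3.69 Å

By definition ⟨ρ⟩ = ∫ ρ |ψ(ρ)|² 4πρ² dρ.
The ratio of the moment integral to the normalization integral gives ⟨ρ⟩ = 3·a_0/2.
Putting a_0 = 2.46 gives 3.690.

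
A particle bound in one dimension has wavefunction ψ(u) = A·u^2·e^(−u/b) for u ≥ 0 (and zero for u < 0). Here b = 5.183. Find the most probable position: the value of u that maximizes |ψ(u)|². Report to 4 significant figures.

u ≈ 10.37

Set d/du [|ψ(u)|²] = 0 and solve for u > 0.
Solving yields u = 2·b.
With b = 5.183, the most probable position is 10.366.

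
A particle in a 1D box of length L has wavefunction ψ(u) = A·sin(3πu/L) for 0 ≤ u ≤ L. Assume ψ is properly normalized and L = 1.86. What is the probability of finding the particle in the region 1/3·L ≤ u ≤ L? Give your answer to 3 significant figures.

P ≈ 0.667

The probability is P = ∫ |ψ|² du over [1/3·L, L].
Since A² = 1/(L/2), this is the region integral divided by the full normalization integral.
In terms of t = u/L (A² and the length scale cancel between numerator and denominator), P = [∫_{1/3}^{1} sin(3·π·t)^2 dt] / [∫_{0}^{1} sin(3·π·t)^2 dt].
With ∫ sin(3·π·t)^2 dt = t/2 - sin(6·π·t)/(12·π) + C, the region integral is 1/3 and the full one is 1/2.
The result is P = 2/3.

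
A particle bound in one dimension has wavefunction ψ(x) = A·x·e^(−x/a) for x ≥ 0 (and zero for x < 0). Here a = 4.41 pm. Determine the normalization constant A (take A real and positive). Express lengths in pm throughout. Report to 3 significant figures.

A ≈ 0.216 pm^(-3/2)

We need A² ∫|f|² dx = 1, taking the integral from 0 to ∞.
Recall ∫₀^∞ x^m e^(−x/β) dx = m!·β^(m+1), carrying out the integral gives A² · a^3/4.
Hence A² = 1/[a^3/4].
Plugging in a = 4.41 yields A = 0.2160.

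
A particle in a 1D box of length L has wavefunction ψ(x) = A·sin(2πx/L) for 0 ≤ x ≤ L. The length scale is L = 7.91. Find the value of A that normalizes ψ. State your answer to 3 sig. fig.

A ≈ 0.503

Normalization requires ∫|ψ|² dx = 1, integrated from 0 to L.
Using sin²θ = (1 − cos 2θ)/2, with ψ = A·sin(2πx/L), the integral evaluates to A²·[L/2].
So A² = (L/2)^(−1).
With L = 7.91: A² = 0.2528 and A = 0.5028.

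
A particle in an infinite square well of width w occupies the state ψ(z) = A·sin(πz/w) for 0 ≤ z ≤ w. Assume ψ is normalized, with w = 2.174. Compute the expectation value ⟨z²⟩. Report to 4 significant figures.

⟨z^2⟩ ≈ 1.336

The expectation value is the |ψ|²-weighted average of z^2: ∫ z^2|ψ|² dz.
Using sin²θ = (1 − cos 2θ)/2, evaluating both integrals, ⟨z²⟩ = -w^2/(2·π^2) + w^2/3.
Putting w = 2.174 gives 1.3360.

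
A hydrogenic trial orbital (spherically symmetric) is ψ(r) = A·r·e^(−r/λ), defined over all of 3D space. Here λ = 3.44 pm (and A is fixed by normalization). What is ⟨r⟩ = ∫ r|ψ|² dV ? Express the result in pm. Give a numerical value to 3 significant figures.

⟨r⟩ ≈ 8.60 pm

The expectation value is the |ψ|²-weighted average of r: ∫ r|ψ|² 4πr² dr.
With ∫₀^∞ r^5 e^(−αr) dr = 5!/α^6, evaluating both integrals, ⟨r⟩ = 5·λ/2.
Putting λ = 3.44 gives 8.600.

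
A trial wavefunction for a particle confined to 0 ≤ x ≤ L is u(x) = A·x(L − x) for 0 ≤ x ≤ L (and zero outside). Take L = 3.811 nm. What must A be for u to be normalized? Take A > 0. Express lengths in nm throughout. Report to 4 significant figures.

A ≈ 0.1932 nm^(-5/2)

Normalization requires ∫|u|² dx = 1, integrated from 0 to L.
Expanding the polynomial and integrating term by term, carrying out the integral gives A² · L^5/30.
Substituting L = 3.811 gives A² = 0.037319, so A = 0.19318.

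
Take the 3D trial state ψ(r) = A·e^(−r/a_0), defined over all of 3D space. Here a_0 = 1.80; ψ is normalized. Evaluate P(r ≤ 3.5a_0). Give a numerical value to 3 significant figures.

With dV = 4πr²dr, the probability is ∫|ψ|² dV over r ≤ 3.5a_0.
The full normalization integral is A²·[π·a_0^3] = 1, fixing A².
In terms of u = r/a_0 (A², 4π and the length scale all cancel between numerator and denominator), P = [∫_{0}^{3.5} u^2·e^(-2·u) du] / [∫_{0}^{∞} u^2·e^(-2·u) du].
Using ∫ u^2·e^(-2·u) du = -(2·u^2 + 2·u + 1)·e^(-2·u)/4, the numerator is 1/4 - 65·e^(-7)/8 and the denominator is 1/4.
Taking the ratio yields P = 0.9704.

P ≈ 0.970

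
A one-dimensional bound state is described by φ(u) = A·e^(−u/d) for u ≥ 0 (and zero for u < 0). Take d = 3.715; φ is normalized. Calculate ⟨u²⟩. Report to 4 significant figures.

⟨u²⟩ = ∫ u^2 |φ|² du over the full domain.
With ∫₀^∞ u^2 e^(−αu) du = 2!/α^3, the ratio of the moment integral to the normalization integral gives ⟨u²⟩ = d^2/2.
Putting d = 3.715 gives 6.9006.

⟨u^2⟩ ≈ 6.901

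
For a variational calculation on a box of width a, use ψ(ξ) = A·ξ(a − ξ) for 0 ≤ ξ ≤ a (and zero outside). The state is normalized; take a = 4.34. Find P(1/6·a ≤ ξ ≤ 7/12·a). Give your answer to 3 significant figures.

|ψ|² is the probability density, so P = ∫_{1/6·a}^{7/12·a} |ψ|² dξ.
The normalization integral ∫|ψ|²dξ over the whole domain equals a^5/30·A², and A² cancels in the ratio.
In terms of u = ξ/a (A² and the length scale cancel between numerator and denominator), P = [∫_{1/6}^{7/12} u^2·(1 - u)^2 du] / [∫_{0}^{1} u^2·(1 - u)^2 du].
An antiderivative of u^2·(1 - u)^2 is u^3·(6·u^2 - 15·u + 10)/30; evaluating from 1/6 to 7/12 gives ≈ 0.020596, while the full integral is 1/30.
This works out to P = 0.6179.

P ≈ 0.618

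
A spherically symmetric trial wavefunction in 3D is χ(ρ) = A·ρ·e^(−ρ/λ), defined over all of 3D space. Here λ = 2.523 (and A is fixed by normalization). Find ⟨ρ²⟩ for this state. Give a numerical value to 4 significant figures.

By definition ⟨ρ²⟩ = ∫ ρ^2 |χ(ρ)|² 4πρ² dρ.
With ∫₀^∞ ρ^6 e^(−αρ) dρ = 6!/α^7, the ratio of the moment integral to the normalization integral gives ⟨ρ²⟩ = 15·λ^2/2.
Putting λ = 2.523 gives 47.741.

⟨ρ^2⟩ ≈ 47.74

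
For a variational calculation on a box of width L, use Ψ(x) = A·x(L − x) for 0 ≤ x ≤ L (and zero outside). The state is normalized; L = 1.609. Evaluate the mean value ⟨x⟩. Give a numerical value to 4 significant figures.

By definition ⟨x⟩ = ∫ x |Ψ(x)|² dx.
Expanding the polynomial and integrating term by term, evaluating both integrals, ⟨x⟩ = L/2.
With L = 1.609, ⟨x⟩ = 0.80450.

⟨x⟩ ≈ 0.8045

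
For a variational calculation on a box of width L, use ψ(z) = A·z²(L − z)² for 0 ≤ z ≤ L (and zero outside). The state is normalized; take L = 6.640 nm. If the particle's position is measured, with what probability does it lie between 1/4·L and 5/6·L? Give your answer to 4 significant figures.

P ≈ 0.9421

The probability is P = ∫ |ψ|² dz over [1/4·L, 5/6·L].
With A² fixed by ∫|ψ|² = 1, i.e. A² = (L^9/630)^(−1), substitute and integrate.
Let u = z/L; then A² and the length scale cancel, so P = ∫_{1/4}^{5/6} u^4·(1 - u)^4 du ÷ ∫_{0}^{1} u^4·(1 - u)^4 du.
An antiderivative of u^4·(1 - u)^4 is u^5·(70·u^4 - 315·u^3 + 540·u^2 - 420·u + 126)/630; evaluating from 1/4 to 5/6 gives ≈ 0.00149543, while the full integral is 1/630.
Evaluating gives P = 0.94212.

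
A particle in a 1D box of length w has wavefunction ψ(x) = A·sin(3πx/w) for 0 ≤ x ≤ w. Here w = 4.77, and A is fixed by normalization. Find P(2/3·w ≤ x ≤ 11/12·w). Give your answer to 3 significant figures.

P ≈ 0.303

|ψ|² is the probability density, so P = ∫_{2/3·w}^{11/12·w} |ψ|² dx.
Since A² = 1/(w/2), this is the region integral divided by the full normalization integral.
Let u = x/w; then A² and the length scale cancel, so P = ∫_{2/3}^{11/12} sin(3·π·u)^2 du ÷ ∫_{0}^{1} sin(3·π·u)^2 du.
Using ∫ sin(3·π·u)^2 du = u/2 - sin(6·π·u)/(12·π), the numerator is 1/(12·π) + 1/8 and the denominator is 1/2.
Taking the ratio, P = (2 + 3·π)/(12·π).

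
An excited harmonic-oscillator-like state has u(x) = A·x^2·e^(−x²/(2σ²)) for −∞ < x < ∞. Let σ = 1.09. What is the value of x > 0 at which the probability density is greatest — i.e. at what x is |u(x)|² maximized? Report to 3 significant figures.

x ≈ 1.54

Set d/dx [|u(x)|²] = 0 and solve for x > 0.
This gives x = √(2)·σ.
With σ = 1.09, the value of x > 0 at which the probability density is greatest is 1.541.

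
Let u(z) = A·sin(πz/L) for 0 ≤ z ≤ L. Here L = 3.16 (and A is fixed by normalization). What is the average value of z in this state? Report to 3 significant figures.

⟨z⟩ ≈ 1.58

⟨z⟩ = ∫ z |u|² dz over the full domain.
Using sin²θ = (1 − cos 2θ)/2, evaluating both integrals, ⟨z⟩ = L/2.
With L = 3.16, ⟨z⟩ = 1.580.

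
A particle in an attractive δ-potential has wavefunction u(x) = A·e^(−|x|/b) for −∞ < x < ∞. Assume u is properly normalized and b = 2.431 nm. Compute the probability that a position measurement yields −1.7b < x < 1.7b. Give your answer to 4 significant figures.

P = ∫_{−1.7b}^{1.7b} |u(x)|² dx.
Since A² = 1/(b), this is the region integral divided by the full normalization integral.
By symmetry take twice the x ≥ 0 contribution in numerator and denominator; the 2's cancel. Substituting t = x/b, A² and the length scale cancel in the ratio: P = ∫_{0}^{1.7} e^(-2·t) dt / ∫_{0}^{∞} e^(-2·t) dt.
An antiderivative of e^(-2·t) is -e^(-2·t)/2; evaluating from 0 to 1.7 gives 1/2 - e^(-17/5)/2, while the full integral is 1/2.
Evaluating gives P = 0.96663.

P ≈ 0.9666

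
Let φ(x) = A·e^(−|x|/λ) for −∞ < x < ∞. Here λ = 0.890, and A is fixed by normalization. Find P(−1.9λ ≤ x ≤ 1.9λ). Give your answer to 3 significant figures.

P = ∫_{−1.9λ}^{1.9λ} |φ(x)|² dx.
The normalization integral ∫|φ|²dx over the whole domain equals λ·A², and A² cancels in the ratio.
By symmetry take twice the x ≥ 0 contribution in numerator and denominator; the 2's cancel. In terms of u = x/λ (A² and the length scale cancel between numerator and denominator), P = [∫_{0}^{1.9} e^(-2·u) du] / [∫_{0}^{∞} e^(-2·u) du].
With ∫ e^(-2·u) du = -e^(-2·u)/2 + C, the region integral is 1/2 - e^(-19/5)/2 and the full one is 1/2.
Evaluating gives P = 0.9776.

P ≈ 0.978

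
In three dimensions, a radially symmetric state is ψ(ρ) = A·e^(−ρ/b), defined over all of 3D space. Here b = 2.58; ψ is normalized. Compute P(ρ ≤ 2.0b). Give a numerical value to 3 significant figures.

P ≈ 0.762

With dV = 4πρ²dρ, the probability is ∫|ψ|² dV over ρ ≤ 2.0b.
A² is fixed by ∫₀^∞ 4πρ²|ψ|² dρ = 1, i.e. A² = (π·b^3)^(−1).
Substituting u = ρ/b, A², 4π and the length scale all cancel in the ratio: P = ∫_{0}^{2.0} u^2·e^(-2·u) du / ∫_{0}^{∞} u^2·e^(-2·u) du.
Using ∫ u^2·e^(-2·u) du = -(2·u^2 + 2·u + 1)·e^(-2·u)/4, the numerator is 1/4 - 13·e^(-4)/4 and the denominator is 1/4.
This evaluates to P = 0.7619.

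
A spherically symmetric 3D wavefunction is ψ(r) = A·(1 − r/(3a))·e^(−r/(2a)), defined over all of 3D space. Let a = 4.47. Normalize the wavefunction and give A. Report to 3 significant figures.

A ≈ 0.0366

Normalization requires ∫|ψ|² 4πr² dr = 1, integrated from 0 to ∞.
(Spherical symmetry: dV = 4πr² dr.)
With ∫₀^∞ r^4 e^(−αr) dr = 4!/α^5, carrying out the integral gives A² · 8·π·a^3/3.
So A² = (8·π·a^3/3)^(−1).
With a = 4.47: A² = 0.001336 and A = 0.03656.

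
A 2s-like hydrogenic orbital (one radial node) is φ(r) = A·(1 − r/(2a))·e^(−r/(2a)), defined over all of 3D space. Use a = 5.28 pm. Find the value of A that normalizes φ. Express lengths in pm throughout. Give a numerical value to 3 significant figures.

A ≈ 0.0164 pm^(-3/2)

We need A² ∫|f|² 4πr² dr = 1, taking the integral from 0 to ∞.
In 3D with spherical symmetry the volume element is 4πr² dr.
Carrying out the integral gives A² · 8·π·a^3.
So A² = (8·π·a^3)^(−1).
Substituting a = 5.28 gives A² = 0.0002703, so A = 0.01644.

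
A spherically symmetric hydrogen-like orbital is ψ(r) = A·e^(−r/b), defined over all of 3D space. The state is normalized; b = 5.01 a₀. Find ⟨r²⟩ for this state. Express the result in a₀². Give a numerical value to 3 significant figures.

⟨r^2⟩ ≈ 75.3 a₀^2

By definition ⟨r²⟩ = ∫ r^2 |ψ(r)|² 4πr² dr.
With ∫₀^∞ r^4 e^(−αr) dr = 4!/α^5, since the A² factors cancel between numerator and denominator, ⟨r²⟩ = 3·b^2.
Putting b = 5.01 gives 75.30.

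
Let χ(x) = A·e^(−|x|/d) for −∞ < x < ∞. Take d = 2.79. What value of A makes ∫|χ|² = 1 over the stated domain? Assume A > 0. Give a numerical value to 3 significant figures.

The normalization condition is ∫|χ|² dx = 1 from −∞ to ∞.
Carrying out the integral gives A² · d.
Setting this equal to 1 gives A² = 1/(d).
With d = 2.79: A² = 0.3584 and A = 0.5987.

A ≈ 0.599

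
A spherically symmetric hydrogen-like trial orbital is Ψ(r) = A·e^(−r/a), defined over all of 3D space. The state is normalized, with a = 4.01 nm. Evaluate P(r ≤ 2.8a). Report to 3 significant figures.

P = ∫ |Ψ|² 4πr² dr over r ≤ 2.8a.
The full normalization integral is A²·[π·a^3] = 1, fixing A².
Let u = r/a; then A², 4π and the length scale all cancel, so P = ∫_{0}^{2.8} u^2·e^(-2·u) du ÷ ∫_{0}^{∞} u^2·e^(-2·u) du.
Using ∫ u^2·e^(-2·u) du = -(2·u^2 + 2·u + 1)·e^(-2·u)/4, the numerator is 1/4 - 557·e^(-28/5)/100 and the denominator is 1/4.
Taking the ratio yields P = 0.9176.

P ≈ 0.918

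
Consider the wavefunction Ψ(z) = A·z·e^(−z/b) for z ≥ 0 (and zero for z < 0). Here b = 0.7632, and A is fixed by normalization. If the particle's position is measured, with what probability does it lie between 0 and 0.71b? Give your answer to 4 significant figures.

P ≈ 0.1714

P = ∫_{0}^{0.71b} |Ψ(z)|² dz.
With A² fixed by ∫|Ψ|² = 1, i.e. A² = (b^3/4)^(−1), substitute and integrate.
In terms of u = z/b (A² and the length scale cancel between numerator and denominator), P = [∫_{0}^{0.71} u^2·e^(-2·u) du] / [∫_{0}^{∞} u^2·e^(-2·u) du].
Using ∫ u^2·e^(-2·u) du = -(2·u^2 + 2·u + 1)·e^(-2·u)/4, the numerator is ≈ 0.0428390 and the denominator is 1/4.
The result is P = 0.17136.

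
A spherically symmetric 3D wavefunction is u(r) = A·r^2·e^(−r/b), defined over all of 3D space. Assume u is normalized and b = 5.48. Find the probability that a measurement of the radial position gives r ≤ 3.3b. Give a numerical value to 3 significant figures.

With dV = 4πr²dr, the probability is ∫|u|² dV over r ≤ 3.3b.
Normalization gives A² = 1/(45·π·b^7/2).
Substituting t = r/b, A², 4π and the length scale all cancel in the ratio: P = ∫_{0}^{3.3} t^6·e^(-2·t) dt / ∫_{0}^{∞} t^6·e^(-2·t) dt.
With ∫ t^6·e^(-2·t) dt = -(4·t^6 + 12·t^5 + 30·t^4 + 60·t^3 + 90·t^2 + 90·t + 45)·e^(-2·t)/8 + C, the region integral is ≈ 2.7515 and the full one is 45/8.
Taking the ratio yields P = 0.4892.

P ≈ 0.489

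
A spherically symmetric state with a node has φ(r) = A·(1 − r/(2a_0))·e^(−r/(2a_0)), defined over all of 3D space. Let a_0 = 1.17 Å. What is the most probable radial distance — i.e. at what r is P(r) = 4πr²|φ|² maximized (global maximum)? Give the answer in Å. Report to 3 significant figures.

r ≈ 6.13 Å

Set d/dr [P(r) = 4πr²|φ|²] = 0 and solve for r > 0.
Solving yields r = a_0·(√(5) + 3).
With a_0 = 1.17, the most probable radial distance is 6.126 Å.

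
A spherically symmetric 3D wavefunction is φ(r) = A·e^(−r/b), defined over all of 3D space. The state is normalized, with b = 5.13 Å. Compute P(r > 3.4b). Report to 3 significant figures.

P ≈ 0.0344

With dV = 4πr²dr, the probability is ∫|φ|² dV over r > 3.4b.
The full normalization integral is A²·[π·b^3] = 1, fixing A².
Let u = r/b; then A², 4π and the length scale all cancel, so P = ∫_{3.4}^{∞} u^2·e^(-2·u) du ÷ ∫_{0}^{∞} u^2·e^(-2·u) du.
With ∫ u^2·e^(-2·u) du = -(2·u^2 + 2·u + 1)·e^(-2·u)/4 + C, the region integral is 773·e^(-34/5)/100 and the full one is 1/4.
The region integral divided by the full integral gives P = 0.03444.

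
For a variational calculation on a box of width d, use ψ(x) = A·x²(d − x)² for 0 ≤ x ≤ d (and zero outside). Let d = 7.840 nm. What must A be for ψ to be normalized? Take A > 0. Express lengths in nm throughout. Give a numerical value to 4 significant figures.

A ≈ 0.002373 nm^(-9/2)

We need A² ∫|f|² dx = 1, taking the integral from 0 to d.
Expanding the polynomial and integrating term by term, with ψ = A·x²(d − x)², the integral evaluates to A²·[d^9/630].
Hence A² = 1/[d^9/630].
With d = 7.840: A² = 0.0000056298 and A = 0.0023727.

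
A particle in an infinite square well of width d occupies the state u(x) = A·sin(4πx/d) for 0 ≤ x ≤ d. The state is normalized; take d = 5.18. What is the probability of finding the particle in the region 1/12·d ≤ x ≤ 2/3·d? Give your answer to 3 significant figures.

P = ∫_{1/12·d}^{2/3·d} |u(x)|² dx.
The normalization integral ∫|u|²dx over the whole domain equals d/2·A², and A² cancels in the ratio.
In terms of t = x/d (A² and the length scale cancel between numerator and denominator), P = [∫_{1/12}^{2/3} sin(4·π·t)^2 dt] / [∫_{0}^{1} sin(4·π·t)^2 dt].
With ∫ sin(4·π·t)^2 dt = t/2 - sin(4·π·t)·cos(4·π·t)/(8·π) + C, the region integral is √(3)/(16·π) + 7/24 and the full one is 1/2.
The result is P = √(3)/(8·π) + 7/12.

P ≈ 0.652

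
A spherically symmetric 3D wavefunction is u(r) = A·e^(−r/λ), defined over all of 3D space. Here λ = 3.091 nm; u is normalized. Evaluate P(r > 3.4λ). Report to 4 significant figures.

P = ∫ |u|² 4πr² dr over r > 3.4λ.
The full normalization integral is A²·[π·λ^3] = 1, fixing A².
Let t = r/λ; then A², 4π and the length scale all cancel, so P = ∫_{3.4}^{∞} t^2·e^(-2·t) dt ÷ ∫_{0}^{∞} t^2·e^(-2·t) dt.
With ∫ t^2·e^(-2·t) dt = -(2·t^2 + 2·t + 1)·e^(-2·t)/4 + C, the region integral is 773·e^(-34/5)/100 and the full one is 1/4.
The region integral divided by the full integral gives P = 0.034438.

P ≈ 0.03444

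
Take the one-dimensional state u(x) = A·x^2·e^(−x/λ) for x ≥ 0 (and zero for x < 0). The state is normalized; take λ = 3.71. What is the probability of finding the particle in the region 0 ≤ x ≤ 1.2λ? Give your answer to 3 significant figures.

The probability is P = ∫ |u|² dx over [0, 1.2λ].
The normalization integral ∫|u|²dx over the whole domain equals 3·λ^5/4·A², and A² cancels in the ratio.
Let t = x/λ; then A² and the length scale cancel, so P = ∫_{0}^{1.2} t^4·e^(-2·t) dt ÷ ∫_{0}^{∞} t^4·e^(-2·t) dt.
With ∫ t^4·e^(-2·t) dt = -(t^4/2 + t^3 + 3·t^2/2 + 3·t/2 + 3/4)·e^(-2·t) + C, the region integral is ≈ 0.071901 and the full one is 3/4.
Evaluating gives P = 0.09587.

P ≈ 0.0959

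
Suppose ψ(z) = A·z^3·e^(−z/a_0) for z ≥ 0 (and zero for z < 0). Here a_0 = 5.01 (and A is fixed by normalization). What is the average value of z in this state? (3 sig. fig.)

⟨z⟩ ≈ 17.5

The expectation value is the |ψ|²-weighted average of z: ∫ z|ψ|² dz.
The ratio of the moment integral to the normalization integral gives ⟨z⟩ = 7·a_0/2.
Putting a_0 = 5.01 gives 17.54.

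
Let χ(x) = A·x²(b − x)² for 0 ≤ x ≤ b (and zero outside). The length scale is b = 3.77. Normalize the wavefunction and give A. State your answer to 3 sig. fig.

We need A² ∫|f|² dx = 1, taking the integral from 0 to b.
Expanding the polynomial and integrating term by term, carrying out the integral gives A² · b^9/630.
With b = 3.77: A² = 0.004095 and A = 0.06399.

A ≈ 0.0640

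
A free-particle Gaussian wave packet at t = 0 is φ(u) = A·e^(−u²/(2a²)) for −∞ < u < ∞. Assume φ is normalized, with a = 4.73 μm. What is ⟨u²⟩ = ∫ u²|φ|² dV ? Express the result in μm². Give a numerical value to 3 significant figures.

The expectation value is the |φ|²-weighted average of u^2: ∫ u^2|φ|² du.
Since the A² factors cancel between numerator and denominator, ⟨u²⟩ = a^2/2.
Putting a = 4.73 gives 11.19.

⟨u^2⟩ ≈ 11.2 μm^2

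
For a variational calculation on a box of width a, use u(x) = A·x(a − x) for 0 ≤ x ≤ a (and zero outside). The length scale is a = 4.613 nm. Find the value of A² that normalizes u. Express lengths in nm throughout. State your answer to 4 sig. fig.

We need A² ∫|f|² dx = 1, taking the integral from 0 to a.
Carrying out the integral gives A² · a^5/30.
Plugging in a = 4.613 yields A = 0.11984.

A^2 ≈ 0.01436 nm^(-5)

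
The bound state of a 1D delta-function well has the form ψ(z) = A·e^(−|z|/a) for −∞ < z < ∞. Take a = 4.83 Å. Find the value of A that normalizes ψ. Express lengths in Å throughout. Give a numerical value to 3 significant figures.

A ≈ 0.455 Å^(-1/2)

We need A² ∫|f|² dz = 1, taking the integral from −∞ to ∞.
With ∫₀^∞ z^0 e^(−αz) dz = 0!/α^1, with ψ = A·e^(−|z|/a), the integral evaluates to A²·[a].
Plugging in a = 4.83 yields A = 0.4550.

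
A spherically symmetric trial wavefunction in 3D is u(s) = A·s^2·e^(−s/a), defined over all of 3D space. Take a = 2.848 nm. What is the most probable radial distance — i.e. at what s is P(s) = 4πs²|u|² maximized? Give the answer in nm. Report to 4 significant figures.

s ≈ 8.544 nm

Set d/ds [P(s) = 4πs²|u|²] = 0 and solve for s > 0.
This gives s = 3·a.
With a = 2.848, the most probable radial distance is 8.5440 nm.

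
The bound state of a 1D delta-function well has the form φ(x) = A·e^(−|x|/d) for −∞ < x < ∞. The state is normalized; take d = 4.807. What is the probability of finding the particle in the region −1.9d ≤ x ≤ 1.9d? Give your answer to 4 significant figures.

P = ∫_{−1.9d}^{1.9d} |φ(x)|² dx.
Since A² = 1/(d), this is the region integral divided by the full normalization integral.
By symmetry take twice the x ≥ 0 contribution in numerator and denominator; the 2's cancel. In terms of u = x/d (A² and the length scale cancel between numerator and denominator), P = [∫_{0}^{1.9} e^(-2·u) du] / [∫_{0}^{∞} e^(-2·u) du].
Using ∫ e^(-2·u) du = -e^(-2·u)/2, the numerator is 1/2 - e^(-19/5)/2 and the denominator is 1/2.
This works out to P = 0.97763.

P ≈ 0.9776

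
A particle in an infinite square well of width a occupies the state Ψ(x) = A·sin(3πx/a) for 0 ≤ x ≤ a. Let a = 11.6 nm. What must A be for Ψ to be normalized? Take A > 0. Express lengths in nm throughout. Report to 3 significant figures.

The normalization condition is ∫|Ψ|² dx = 1 from 0 to a.
With ∫₀^a sin²(nπx/a) dx = a/2, the integral (without the A² prefactor) comes out to a/2.
With a = 11.6: A² = 0.1724 and A = 0.4152.

A ≈ 0.415 nm^(-1/2)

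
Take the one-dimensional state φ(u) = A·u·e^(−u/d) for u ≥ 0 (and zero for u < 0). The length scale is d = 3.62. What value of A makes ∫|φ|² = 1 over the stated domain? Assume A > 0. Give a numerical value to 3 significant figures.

A ≈ 0.290

Normalization requires ∫|φ|² du = 1, integrated from 0 to ∞.
With ∫₀^∞ u^2 e^(−αu) du = 2!/α^3, carrying out the integral gives A² · d^3/4.
With d = 3.62: A² = 0.08432 and A = 0.2904.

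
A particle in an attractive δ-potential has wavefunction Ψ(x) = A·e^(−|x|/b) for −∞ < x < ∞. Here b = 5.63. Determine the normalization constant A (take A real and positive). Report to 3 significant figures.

A ≈ 0.421

The normalization condition is ∫|Ψ|² dx = 1 from −∞ to ∞.
Using ∫₀^∞ xⁿ e^(−αx) dx = n!/αⁿ⁺¹, ∫|Ψ|² dx = A²·(b).
Hence A² = 1/[b].
Substituting b = 5.63 gives A² = 0.1776, so A = 0.4214.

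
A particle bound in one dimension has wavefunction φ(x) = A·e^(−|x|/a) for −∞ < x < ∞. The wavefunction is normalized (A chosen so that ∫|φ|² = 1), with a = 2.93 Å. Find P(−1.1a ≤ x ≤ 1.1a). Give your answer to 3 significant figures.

P ≈ 0.889

P = ∫_{−1.1a}^{1.1a} |φ(x)|² dx.
Since A² = 1/(a), this is the region integral divided by the full normalization integral.
Both integrals are even about x = 0, so only the x ≥ 0 halves are needed (the factors of 2 cancel). Substituting u = x/a, A² and the length scale cancel in the ratio: P = ∫_{0}^{1.1} e^(-2·u) du / ∫_{0}^{∞} e^(-2·u) du.
With ∫ e^(-2·u) du = -e^(-2·u)/2 + C, the region integral is 1/2 - e^(-11/5)/2 and the full one is 1/2.
The result is P = 0.8892.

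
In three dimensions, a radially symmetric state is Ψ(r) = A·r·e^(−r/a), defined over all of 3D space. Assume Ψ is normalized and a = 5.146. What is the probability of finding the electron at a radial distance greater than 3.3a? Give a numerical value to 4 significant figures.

Integrate the radial probability density 4πr²|Ψ|² over r > 3.3a.
Normalization gives A² = 1/(3·π·a^5).
In terms of u = r/a (A², 4π and the length scale all cancel between numerator and denominator), P = [∫_{3.3}^{∞} u^4·e^(-2·u) du] / [∫_{0}^{∞} u^4·e^(-2·u) du].
Using ∫ u^4·e^(-2·u) du = -(u^4/2 + u^3 + 3·u^2/2 + 3·u/2 + 3/4)·e^(-2·u), the numerator is ≈ 0.159528 and the denominator is 3/4.
The region integral divided by the full integral gives P = 0.21270.

P ≈ 0.2127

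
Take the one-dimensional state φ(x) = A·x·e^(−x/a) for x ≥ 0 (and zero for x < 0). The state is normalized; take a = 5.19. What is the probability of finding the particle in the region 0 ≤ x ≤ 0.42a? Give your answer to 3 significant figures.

|φ|² is the probability density, so P = ∫_{0}^{0.42a} |φ|² dx.
Since A² = 1/(a^3/4), this is the region integral divided by the full normalization integral.
In terms of u = x/a (A² and the length scale cancel between numerator and denominator), P = [∫_{0}^{0.42} u^2·e^(-2·u) du] / [∫_{0}^{∞} u^2·e^(-2·u) du].
Using ∫ u^2·e^(-2·u) du = -(2·u^2 + 2·u + 1)·e^(-2·u)/4, the numerator is 1/4 - 2741·e^(-21/25)/5000 and the denominator is 1/4.
Taking the ratio, P = 0.05335.

P ≈ 0.0533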